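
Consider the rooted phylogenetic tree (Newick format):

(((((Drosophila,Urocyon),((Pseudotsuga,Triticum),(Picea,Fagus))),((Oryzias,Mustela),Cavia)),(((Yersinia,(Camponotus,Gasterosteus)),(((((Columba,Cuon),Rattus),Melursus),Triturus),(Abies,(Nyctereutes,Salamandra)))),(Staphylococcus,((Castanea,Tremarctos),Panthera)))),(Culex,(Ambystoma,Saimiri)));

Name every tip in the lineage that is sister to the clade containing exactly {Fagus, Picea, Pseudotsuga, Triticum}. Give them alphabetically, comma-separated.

Drosophila, Urocyon

The clade containing exactly {Fagus, Picea, Pseudotsuga, Triticum} attaches to the tree at the node subtending ((Drosophila,Urocyon),((Pseudotsuga,Triticum),(Picea,Fagus))).
The other lineage descending from that same node — the sister group — is (Drosophila,Urocyon); its 2 tips in alphabetical order are the answer.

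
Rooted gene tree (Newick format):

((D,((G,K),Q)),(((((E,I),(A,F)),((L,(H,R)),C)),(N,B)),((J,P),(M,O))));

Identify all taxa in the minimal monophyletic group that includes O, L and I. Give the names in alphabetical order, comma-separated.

A, B, C, E, F, H, I, J, L, M, N, O, P, R

Tracing O: it sits inside (M,O).
Tracing L: it sits inside (L,(H,R)).
Tracing I: it sits inside (E,I).
The smallest clade enclosing all 3 is (((((E,I),(A,F)),((L,(H,R)),C)),(N,B)),((J,P),(M,O))); the answer is its 14 terminal taxa in alphabetical order.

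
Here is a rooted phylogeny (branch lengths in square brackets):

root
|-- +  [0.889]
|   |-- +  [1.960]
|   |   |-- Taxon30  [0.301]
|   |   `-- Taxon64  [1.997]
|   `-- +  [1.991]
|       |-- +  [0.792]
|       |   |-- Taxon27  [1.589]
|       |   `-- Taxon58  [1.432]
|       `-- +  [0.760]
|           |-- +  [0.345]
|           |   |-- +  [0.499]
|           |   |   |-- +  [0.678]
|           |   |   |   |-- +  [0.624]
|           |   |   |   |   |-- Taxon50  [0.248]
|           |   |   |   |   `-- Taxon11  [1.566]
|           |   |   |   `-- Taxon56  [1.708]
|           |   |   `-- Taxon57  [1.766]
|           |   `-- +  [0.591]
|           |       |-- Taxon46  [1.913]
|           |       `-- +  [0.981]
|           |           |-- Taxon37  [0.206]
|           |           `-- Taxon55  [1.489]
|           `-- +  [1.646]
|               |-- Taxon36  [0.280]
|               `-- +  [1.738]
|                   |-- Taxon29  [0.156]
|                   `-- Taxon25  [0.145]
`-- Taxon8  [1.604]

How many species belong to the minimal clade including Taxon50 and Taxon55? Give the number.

7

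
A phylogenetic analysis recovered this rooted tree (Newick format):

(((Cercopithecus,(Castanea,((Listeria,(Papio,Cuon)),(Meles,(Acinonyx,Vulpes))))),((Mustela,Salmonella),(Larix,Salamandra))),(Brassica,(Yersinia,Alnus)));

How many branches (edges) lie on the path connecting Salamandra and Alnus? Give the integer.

The MRCA of Salamandra and Alnus is the root of the tree.
From Salamandra up to that node: 4 branches. From Alnus up to the same node: 3 branches. Total: 4 + 3 = 7.

7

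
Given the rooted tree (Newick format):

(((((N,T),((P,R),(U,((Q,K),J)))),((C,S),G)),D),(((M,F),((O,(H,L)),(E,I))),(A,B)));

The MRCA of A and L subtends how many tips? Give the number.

The MRCA of A and L is the node subtending (((M,F),((O,(H,L)),(E,I))),(A,B)).
That clade contains 9 terminal taxa: A, B, E, F, H, I, L, M, O.

9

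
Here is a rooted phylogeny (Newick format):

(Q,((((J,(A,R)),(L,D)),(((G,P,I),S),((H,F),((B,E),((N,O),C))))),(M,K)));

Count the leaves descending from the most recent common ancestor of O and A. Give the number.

16

The MRCA of O and A is the node subtending (((J,(A,R)),(L,D)),(((G,P,I),S),((H,F),((B,E),((N,O),C))))).
That clade contains 16 terminal taxa: A, B, C, D, E, F, G, H, I, J, L, N, O, P, R, S.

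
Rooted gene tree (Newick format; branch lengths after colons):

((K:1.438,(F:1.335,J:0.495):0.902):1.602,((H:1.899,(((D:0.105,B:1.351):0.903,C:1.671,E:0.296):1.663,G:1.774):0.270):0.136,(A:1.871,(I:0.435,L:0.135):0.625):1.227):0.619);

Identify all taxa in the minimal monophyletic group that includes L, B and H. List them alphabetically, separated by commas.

A, B, C, D, E, G, H, I, L

Tracing L: it sits inside (I,L).
Tracing B: it sits inside (D,B).
Tracing H: it sits inside (H,(((D,B),C,E),G)).
The smallest clade enclosing all 3 is ((H,(((D,B),C,E),G)),(A,(I,L))); the answer is its 9 terminal taxa in alphabetical order.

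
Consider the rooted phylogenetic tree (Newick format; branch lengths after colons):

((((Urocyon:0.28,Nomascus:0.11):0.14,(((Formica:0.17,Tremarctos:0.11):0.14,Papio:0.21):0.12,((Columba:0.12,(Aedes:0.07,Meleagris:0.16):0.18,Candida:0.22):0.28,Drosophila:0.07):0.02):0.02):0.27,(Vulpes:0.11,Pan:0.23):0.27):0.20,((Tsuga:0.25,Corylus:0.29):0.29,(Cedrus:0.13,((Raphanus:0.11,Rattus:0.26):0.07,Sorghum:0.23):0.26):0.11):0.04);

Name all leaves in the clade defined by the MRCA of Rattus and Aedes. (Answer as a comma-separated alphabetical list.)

Tracing Rattus: it sits inside (Raphanus,Rattus).
Tracing Aedes: it sits inside (Aedes,Meleagris).
The smallest clade enclosing both is the whole tree (their MRCA is the root), so the answer is all 18 tips in alphabetical order.

Aedes, Candida, Cedrus, Columba, Corylus, Drosophila, Formica, Meleagris, Nomascus, Pan, Papio, Raphanus, Rattus, Sorghum, Tremarctos, Tsuga, Urocyon, Vulpes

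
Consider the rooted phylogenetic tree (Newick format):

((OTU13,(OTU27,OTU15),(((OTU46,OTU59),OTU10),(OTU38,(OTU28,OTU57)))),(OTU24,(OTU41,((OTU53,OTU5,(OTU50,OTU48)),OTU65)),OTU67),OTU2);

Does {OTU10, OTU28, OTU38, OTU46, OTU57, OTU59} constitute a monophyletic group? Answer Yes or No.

The most recent common ancestor of these taxa subtends (((OTU46,OTU59),OTU10),(OTU38,(OTU28,OTU57))).
That clade has exactly 6 tips — every listed taxon and nothing else — so the group is monophyletic.

Yes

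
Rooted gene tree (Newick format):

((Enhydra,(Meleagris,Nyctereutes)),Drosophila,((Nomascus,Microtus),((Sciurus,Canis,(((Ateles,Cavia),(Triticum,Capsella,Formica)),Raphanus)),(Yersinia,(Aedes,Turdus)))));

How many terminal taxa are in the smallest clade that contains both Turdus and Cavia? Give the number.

11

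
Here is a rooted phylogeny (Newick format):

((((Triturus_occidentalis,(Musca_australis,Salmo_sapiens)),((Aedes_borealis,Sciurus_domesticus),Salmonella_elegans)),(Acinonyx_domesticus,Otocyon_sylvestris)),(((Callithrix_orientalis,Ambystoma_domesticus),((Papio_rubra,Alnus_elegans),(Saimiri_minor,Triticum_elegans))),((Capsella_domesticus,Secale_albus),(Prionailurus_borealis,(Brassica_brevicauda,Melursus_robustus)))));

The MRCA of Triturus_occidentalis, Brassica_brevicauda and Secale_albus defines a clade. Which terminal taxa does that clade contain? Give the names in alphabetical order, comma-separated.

Tracing Triturus_occidentalis: it sits inside (Triturus_occidentalis,(Musca_australis,Salmo_sapiens)).
Tracing Brassica_brevicauda: it sits inside (Brassica_brevicauda,Melursus_robustus).
Tracing Secale_albus: it sits inside (Capsella_domesticus,Secale_albus).
The smallest clade enclosing all 3 is the whole tree (their MRCA is the root), so the answer is all 19 tips in alphabetical order.

Acinonyx_domesticus, Aedes_borealis, Alnus_elegans, Ambystoma_domesticus, Brassica_brevicauda, Callithrix_orientalis, Capsella_domesticus, Melursus_robustus, Musca_australis, Otocyon_sylvestris, Papio_rubra, Prionailurus_borealis, Saimiri_minor, Salmo_sapiens, Salmonella_elegans, Sciurus_domesticus, Secale_albus, Triticum_elegans, Triturus_occidentalis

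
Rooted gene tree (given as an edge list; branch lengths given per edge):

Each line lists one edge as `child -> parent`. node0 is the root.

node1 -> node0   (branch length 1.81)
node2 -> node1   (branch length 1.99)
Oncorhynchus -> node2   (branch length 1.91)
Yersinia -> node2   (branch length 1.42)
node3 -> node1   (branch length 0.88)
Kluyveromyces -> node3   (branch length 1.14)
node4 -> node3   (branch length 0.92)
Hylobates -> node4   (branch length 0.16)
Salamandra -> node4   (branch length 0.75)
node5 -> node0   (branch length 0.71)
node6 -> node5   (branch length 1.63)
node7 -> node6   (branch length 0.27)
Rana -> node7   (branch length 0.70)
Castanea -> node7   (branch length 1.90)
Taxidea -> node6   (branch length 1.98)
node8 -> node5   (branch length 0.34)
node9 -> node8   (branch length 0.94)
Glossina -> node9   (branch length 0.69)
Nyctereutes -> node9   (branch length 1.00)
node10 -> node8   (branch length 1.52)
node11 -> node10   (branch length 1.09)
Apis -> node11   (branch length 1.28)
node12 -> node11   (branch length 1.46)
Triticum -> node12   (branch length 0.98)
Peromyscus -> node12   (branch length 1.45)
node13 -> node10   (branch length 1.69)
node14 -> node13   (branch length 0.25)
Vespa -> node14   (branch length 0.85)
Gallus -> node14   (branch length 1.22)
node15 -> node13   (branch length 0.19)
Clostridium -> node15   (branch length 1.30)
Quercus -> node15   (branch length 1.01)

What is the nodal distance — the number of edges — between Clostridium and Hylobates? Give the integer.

The MRCA of Clostridium and Hylobates is the root of the tree.
From Clostridium up to that node: 6 branches. From Hylobates up to the same node: 4 branches. Total: 6 + 4 = 10.

10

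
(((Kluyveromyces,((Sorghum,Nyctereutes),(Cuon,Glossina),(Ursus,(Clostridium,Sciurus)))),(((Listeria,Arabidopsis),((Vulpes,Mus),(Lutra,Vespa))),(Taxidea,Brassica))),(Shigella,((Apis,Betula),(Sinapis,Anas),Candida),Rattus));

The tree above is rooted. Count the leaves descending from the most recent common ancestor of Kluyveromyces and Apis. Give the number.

23

The MRCA of Kluyveromyces and Apis is the root, so the clade is the entire tree.
That clade contains 23 terminal taxa: Anas, Apis, Arabidopsis, Betula, Brassica, Candida, Clostridium, Cuon, Glossina, Kluyveromyces, Listeria, Lutra, Mus, Nyctereutes, Rattus, Sciurus, Shigella, Sinapis, Sorghum, Taxidea, Ursus, Vespa, Vulpes.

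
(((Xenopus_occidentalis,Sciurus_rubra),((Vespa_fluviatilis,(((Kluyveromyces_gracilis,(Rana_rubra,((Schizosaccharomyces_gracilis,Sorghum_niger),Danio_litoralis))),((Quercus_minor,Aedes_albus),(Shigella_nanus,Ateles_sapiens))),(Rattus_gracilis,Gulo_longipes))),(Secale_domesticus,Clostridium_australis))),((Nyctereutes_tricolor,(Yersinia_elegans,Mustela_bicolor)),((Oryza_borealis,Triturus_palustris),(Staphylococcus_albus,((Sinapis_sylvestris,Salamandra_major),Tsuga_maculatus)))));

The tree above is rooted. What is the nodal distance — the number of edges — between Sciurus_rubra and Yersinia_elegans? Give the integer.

The MRCA of Sciurus_rubra and Yersinia_elegans is the root of the tree.
From Sciurus_rubra up to that node: 3 branches. From Yersinia_elegans up to the same node: 4 branches. Total: 3 + 4 = 7.

7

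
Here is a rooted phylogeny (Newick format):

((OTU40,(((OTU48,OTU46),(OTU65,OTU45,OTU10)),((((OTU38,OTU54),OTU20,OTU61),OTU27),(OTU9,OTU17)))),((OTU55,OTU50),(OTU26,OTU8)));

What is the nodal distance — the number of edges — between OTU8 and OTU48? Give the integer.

8

The MRCA of OTU8 and OTU48 is the root of the tree.
From OTU8 up to that node: 3 branches. From OTU48 up to the same node: 5 branches. Total: 3 + 5 = 8.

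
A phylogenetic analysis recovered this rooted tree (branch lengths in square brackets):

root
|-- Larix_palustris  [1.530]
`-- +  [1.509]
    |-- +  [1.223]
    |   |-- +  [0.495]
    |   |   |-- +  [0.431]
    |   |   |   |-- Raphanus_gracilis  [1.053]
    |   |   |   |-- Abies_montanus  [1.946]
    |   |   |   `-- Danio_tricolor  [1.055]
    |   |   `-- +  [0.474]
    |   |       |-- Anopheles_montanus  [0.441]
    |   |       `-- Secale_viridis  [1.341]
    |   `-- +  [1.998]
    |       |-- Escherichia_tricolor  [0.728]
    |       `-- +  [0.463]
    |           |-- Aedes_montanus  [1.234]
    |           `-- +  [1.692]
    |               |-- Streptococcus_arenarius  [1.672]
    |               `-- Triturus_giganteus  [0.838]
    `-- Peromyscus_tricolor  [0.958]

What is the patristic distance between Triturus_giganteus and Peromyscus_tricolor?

The path runs Triturus_giganteus → … → MRCA → … → Peromyscus_tricolor; the MRCA is the node subtending ((((Raphanus_gracilis,Abies_montanus,Danio_tricolor),(Anopheles_montanus,Secale_viridis)),(Escherichia_tricolor,(Aedes_montanus,(Streptococcus_arenarius,Triturus_giganteus)))),Peromyscus_tricolor).
Branch lengths along that path: 0.838 + 1.692 + 0.463 + 1.998 + 1.223 + 0.958 = 7.172.

7.172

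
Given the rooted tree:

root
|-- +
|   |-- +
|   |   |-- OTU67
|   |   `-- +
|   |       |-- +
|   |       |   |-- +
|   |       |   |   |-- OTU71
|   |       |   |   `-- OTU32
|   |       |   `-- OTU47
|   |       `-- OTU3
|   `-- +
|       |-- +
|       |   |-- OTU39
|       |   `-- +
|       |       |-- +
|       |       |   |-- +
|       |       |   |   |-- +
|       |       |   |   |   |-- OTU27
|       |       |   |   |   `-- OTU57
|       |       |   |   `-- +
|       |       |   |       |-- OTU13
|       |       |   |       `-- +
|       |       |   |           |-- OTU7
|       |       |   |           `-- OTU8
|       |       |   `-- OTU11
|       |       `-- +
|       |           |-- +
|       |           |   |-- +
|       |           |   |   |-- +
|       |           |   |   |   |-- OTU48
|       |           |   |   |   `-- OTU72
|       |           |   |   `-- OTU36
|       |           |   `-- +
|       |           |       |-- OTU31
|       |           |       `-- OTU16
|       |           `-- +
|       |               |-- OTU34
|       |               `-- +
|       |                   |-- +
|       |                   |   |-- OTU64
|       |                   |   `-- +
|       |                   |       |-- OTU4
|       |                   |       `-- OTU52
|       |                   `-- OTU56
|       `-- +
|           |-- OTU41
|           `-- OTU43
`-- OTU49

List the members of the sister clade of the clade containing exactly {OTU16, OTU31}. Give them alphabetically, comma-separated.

OTU36, OTU48, OTU72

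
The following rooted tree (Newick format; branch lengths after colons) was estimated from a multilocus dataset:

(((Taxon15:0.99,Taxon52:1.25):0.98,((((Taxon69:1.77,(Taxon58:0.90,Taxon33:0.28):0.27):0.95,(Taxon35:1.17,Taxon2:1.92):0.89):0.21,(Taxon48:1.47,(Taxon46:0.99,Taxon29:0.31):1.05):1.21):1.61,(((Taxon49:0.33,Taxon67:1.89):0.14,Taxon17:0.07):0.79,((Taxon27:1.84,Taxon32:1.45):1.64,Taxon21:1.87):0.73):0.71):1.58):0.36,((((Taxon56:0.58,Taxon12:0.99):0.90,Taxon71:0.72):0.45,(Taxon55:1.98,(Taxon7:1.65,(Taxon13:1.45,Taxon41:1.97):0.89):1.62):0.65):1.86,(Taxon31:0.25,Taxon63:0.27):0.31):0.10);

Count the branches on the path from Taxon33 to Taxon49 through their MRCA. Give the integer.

The MRCA of Taxon33 and Taxon49 is the node subtending ((((Taxon69,(Taxon58,Taxon33)),(Taxon35,Taxon2)),(Taxon48,(Taxon46,Taxon29))),(((Taxon49,Taxon67),Taxon17),((Taxon27,Taxon32),Taxon21))).
From Taxon33 up to that node: 5 branches. From Taxon49 up to the same node: 4 branches. Total: 5 + 4 = 9.

9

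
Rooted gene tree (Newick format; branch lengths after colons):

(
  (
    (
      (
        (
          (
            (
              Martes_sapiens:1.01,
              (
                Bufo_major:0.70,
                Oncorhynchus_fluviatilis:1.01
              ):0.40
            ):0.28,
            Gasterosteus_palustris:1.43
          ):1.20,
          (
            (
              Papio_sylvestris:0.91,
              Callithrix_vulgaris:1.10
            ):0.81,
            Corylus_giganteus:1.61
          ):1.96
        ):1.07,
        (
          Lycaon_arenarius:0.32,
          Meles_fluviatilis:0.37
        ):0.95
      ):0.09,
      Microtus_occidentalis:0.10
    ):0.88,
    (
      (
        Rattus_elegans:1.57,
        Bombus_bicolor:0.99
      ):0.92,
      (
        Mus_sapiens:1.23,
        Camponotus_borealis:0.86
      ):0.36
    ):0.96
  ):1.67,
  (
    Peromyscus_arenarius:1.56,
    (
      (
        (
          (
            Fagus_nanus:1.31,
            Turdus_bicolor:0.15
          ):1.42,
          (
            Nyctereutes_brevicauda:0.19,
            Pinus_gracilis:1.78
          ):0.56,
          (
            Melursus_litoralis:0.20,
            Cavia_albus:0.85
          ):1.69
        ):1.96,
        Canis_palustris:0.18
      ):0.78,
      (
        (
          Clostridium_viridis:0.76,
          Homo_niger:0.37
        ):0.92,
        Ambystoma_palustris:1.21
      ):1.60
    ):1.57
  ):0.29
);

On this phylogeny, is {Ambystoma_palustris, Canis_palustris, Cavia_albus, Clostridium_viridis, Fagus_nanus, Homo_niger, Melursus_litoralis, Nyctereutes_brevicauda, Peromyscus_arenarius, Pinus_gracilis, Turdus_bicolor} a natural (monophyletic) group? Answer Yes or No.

The most recent common ancestor of these taxa subtends (Peromyscus_arenarius,((((Fagus_nanus,Turdus_bicolor),(Nyctereutes_brevicauda,Pinus_gracilis),(Melursus_litoralis,Cavia_albus)),Canis_palustris),((Clostridium_viridis,Homo_niger),Ambystoma_palustris))).
That clade has exactly 11 tips — every listed taxon and nothing else — so the group is monophyletic.

Yes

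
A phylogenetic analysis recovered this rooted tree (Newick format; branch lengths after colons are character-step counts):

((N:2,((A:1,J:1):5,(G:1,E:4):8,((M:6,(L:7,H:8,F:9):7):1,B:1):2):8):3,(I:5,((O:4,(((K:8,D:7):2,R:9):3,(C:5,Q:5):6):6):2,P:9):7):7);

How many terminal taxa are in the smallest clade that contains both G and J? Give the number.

9

The MRCA of G and J is the node subtending ((A,J),(G,E),((M,(L,H,F)),B)).
That clade contains 9 terminal taxa: A, B, E, F, G, H, J, L, M.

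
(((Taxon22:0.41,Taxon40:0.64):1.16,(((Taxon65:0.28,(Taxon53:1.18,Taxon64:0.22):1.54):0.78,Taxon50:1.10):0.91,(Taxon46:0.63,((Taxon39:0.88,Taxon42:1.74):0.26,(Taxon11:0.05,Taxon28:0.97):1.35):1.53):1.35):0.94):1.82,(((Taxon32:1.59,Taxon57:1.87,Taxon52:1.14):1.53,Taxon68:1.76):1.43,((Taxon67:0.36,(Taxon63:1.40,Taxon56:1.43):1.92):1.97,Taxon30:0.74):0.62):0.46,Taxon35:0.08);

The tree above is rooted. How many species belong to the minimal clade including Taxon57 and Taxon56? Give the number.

The MRCA of Taxon57 and Taxon56 is the node subtending (((Taxon32,Taxon57,Taxon52),Taxon68),((Taxon67,(Taxon63,Taxon56)),Taxon30)).
That clade contains 8 terminal taxa: Taxon30, Taxon32, Taxon52, Taxon56, Taxon57, Taxon63, Taxon67, Taxon68.

8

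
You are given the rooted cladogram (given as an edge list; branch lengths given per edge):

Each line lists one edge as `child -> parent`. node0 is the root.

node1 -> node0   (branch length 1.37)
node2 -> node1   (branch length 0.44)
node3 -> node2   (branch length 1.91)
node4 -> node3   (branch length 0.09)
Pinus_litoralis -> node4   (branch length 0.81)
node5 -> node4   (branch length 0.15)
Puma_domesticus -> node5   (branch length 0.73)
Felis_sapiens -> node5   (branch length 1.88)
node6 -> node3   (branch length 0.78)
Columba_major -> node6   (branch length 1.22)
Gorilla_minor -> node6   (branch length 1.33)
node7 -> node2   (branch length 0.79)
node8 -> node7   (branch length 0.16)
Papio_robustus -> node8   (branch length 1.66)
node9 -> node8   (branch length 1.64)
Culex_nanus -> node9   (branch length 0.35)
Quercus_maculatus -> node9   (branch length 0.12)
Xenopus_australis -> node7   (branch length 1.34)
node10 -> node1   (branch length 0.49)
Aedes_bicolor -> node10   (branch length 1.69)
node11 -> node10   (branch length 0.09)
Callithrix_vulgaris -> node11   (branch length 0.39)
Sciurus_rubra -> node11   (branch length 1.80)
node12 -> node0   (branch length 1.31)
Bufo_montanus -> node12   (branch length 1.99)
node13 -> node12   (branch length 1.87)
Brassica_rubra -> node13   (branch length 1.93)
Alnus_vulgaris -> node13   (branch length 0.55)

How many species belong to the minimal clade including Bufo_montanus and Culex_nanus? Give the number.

15

The MRCA of Bufo_montanus and Culex_nanus is the root, so the clade is the entire tree.
That clade contains 15 terminal taxa: Aedes_bicolor, Alnus_vulgaris, Brassica_rubra, Bufo_montanus, Callithrix_vulgaris, Columba_major, Culex_nanus, Felis_sapiens, Gorilla_minor, Papio_robustus, Pinus_litoralis, Puma_domesticus, Quercus_maculatus, Sciurus_rubra, Xenopus_australis.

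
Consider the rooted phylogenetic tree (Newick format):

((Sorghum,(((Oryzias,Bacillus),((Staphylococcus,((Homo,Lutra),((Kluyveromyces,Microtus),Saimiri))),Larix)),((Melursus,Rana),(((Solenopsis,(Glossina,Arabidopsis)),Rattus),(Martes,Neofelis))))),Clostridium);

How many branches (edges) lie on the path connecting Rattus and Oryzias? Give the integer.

7

The MRCA of Rattus and Oryzias is the node subtending (((Oryzias,Bacillus),((Staphylococcus,((Homo,Lutra),((Kluyveromyces,Microtus),Saimiri))),Larix)),((Melursus,Rana),(((Solenopsis,(Glossina,Arabidopsis)),Rattus),(Martes,Neofelis)))).
From Rattus up to that node: 4 branches. From Oryzias up to the same node: 3 branches. Total: 4 + 3 = 7.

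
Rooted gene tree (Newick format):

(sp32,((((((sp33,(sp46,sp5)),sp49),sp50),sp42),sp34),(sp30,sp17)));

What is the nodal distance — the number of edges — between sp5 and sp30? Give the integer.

9

The MRCA of sp5 and sp30 is the node subtending ((((((sp33,(sp46,sp5)),sp49),sp50),sp42),sp34),(sp30,sp17)).
From sp5 up to that node: 7 branches. From sp30 up to the same node: 2 branches. Total: 7 + 2 = 9.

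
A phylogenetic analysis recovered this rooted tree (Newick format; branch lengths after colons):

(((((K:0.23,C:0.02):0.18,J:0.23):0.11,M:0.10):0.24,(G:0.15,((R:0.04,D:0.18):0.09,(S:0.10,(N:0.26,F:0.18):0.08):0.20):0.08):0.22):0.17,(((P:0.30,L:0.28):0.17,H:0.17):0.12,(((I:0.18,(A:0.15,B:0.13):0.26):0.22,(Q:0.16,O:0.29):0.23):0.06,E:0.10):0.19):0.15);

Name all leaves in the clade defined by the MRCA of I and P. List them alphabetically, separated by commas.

Tracing I: it sits inside (I,(A,B)).
Tracing P: it sits inside (P,L).
The smallest clade enclosing both is (((P,L),H),(((I,(A,B)),(Q,O)),E)); the answer is its 9 terminal taxa in alphabetical order.

A, B, E, H, I, L, O, P, Q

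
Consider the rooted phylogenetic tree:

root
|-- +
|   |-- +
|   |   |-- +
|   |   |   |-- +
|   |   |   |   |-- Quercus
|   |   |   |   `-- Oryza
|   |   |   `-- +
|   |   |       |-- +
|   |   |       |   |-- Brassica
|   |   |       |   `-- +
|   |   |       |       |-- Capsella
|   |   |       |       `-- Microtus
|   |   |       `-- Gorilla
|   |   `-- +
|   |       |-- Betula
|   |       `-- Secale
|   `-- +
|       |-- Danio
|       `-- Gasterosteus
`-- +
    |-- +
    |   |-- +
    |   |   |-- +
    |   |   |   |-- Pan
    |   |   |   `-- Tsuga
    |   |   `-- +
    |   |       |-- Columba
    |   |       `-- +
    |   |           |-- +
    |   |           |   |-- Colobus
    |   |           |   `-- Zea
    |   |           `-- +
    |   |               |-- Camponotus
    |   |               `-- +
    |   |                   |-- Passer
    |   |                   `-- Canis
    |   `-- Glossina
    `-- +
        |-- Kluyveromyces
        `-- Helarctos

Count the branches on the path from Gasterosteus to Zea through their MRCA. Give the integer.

The MRCA of Gasterosteus and Zea is the root of the tree.
From Gasterosteus up to that node: 3 branches. From Zea up to the same node: 7 branches. Total: 3 + 7 = 10.

10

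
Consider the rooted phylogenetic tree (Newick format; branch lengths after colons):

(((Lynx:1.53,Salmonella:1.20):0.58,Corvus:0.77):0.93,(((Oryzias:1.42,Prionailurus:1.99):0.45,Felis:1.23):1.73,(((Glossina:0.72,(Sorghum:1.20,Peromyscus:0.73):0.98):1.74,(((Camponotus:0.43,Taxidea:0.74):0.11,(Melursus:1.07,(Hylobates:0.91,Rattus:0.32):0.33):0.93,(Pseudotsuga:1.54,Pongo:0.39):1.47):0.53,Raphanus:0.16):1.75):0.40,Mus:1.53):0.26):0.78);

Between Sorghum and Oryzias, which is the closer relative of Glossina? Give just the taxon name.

The MRCA of Glossina and Sorghum subtends (Glossina,(Sorghum,Peromyscus)) (3 taxa).
The MRCA of Glossina and Oryzias subtends (((Oryzias,Prionailurus),Felis),(((Glossina,(Sorghum,Peromyscus)),(((Camponotus,Taxidea),(Melursus,(Hylobates,Rattus)),(Pseudotsuga,Pongo)),Raphanus)),Mus)) (15 taxa).
The first is nested inside the second, so Glossina shares a more recent common ancestor with Sorghum.

Sorghum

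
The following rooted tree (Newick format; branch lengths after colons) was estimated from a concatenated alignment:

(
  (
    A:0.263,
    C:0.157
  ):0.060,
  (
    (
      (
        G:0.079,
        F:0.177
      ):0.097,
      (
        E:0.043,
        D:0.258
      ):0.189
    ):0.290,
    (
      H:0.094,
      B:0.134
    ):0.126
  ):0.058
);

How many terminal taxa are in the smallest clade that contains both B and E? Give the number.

6

The MRCA of B and E is the node subtending (((G,F),(E,D)),(H,B)).
That clade contains 6 terminal taxa: B, D, E, F, G, H.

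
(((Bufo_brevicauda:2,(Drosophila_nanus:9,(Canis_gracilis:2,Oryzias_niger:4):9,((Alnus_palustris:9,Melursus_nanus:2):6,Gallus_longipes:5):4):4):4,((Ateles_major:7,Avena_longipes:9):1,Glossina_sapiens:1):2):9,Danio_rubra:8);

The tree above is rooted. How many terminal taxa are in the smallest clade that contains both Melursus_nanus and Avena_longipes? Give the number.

The MRCA of Melursus_nanus and Avena_longipes is the node subtending ((Bufo_brevicauda,(Drosophila_nanus,(Canis_gracilis,Oryzias_niger),((Alnus_palustris,Melursus_nanus),Gallus_longipes))),((Ateles_major,Avena_longipes),Glossina_sapiens)).
That clade contains 10 terminal taxa: Alnus_palustris, Ateles_major, Avena_longipes, Bufo_brevicauda, Canis_gracilis, Drosophila_nanus, Gallus_longipes, Glossina_sapiens, Melursus_nanus, Oryzias_niger.

10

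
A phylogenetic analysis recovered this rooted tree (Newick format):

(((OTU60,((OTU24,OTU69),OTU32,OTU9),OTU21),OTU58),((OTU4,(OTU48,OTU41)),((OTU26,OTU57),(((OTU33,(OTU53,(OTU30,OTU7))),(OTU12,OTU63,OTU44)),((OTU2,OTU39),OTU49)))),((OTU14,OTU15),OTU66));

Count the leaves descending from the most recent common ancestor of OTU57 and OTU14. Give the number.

The MRCA of OTU57 and OTU14 is the root, so the clade is the entire tree.
That clade contains 25 terminal taxa: OTU12, OTU14, OTU15, OTU2, OTU21, OTU24, OTU26, OTU30, OTU32, OTU33, OTU39, OTU4, OTU41, OTU44, OTU48, OTU49, OTU53, OTU57, OTU58, OTU60, OTU63, OTU66, OTU69, OTU7, OTU9.

25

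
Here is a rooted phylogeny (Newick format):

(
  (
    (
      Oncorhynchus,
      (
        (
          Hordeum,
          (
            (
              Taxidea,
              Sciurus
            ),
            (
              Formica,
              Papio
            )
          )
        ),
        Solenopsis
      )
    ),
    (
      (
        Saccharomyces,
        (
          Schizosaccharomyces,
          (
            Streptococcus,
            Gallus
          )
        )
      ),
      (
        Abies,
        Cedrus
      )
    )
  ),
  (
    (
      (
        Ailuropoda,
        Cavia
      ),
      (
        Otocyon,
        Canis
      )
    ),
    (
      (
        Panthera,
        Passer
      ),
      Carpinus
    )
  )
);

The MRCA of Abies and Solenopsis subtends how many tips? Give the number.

13

The MRCA of Abies and Solenopsis is the node subtending ((Oncorhynchus,((Hordeum,((Taxidea,Sciurus),(Formica,Papio))),Solenopsis)),((Saccharomyces,(Schizosaccharomyces,(Streptococcus,Gallus))),(Abies,Cedrus))).
That clade contains 13 terminal taxa: Abies, Cedrus, Formica, Gallus, Hordeum, Oncorhynchus, Papio, Saccharomyces, Schizosaccharomyces, Sciurus, Solenopsis, Streptococcus, Taxidea.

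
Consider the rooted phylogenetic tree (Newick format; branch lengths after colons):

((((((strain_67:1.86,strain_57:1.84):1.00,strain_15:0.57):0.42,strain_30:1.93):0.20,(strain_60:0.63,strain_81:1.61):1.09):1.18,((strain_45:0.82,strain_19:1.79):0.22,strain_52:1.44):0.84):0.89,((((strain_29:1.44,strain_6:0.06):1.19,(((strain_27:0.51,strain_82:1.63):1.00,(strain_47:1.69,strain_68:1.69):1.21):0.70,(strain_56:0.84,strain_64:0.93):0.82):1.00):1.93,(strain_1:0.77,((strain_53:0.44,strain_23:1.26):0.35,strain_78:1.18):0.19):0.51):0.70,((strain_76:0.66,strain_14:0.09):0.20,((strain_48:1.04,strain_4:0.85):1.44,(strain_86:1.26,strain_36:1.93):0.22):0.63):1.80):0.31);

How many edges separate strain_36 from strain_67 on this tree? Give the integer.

The MRCA of strain_36 and strain_67 is the root of the tree.
From strain_36 up to that node: 5 branches. From strain_67 up to the same node: 6 branches. Total: 5 + 6 = 11.

11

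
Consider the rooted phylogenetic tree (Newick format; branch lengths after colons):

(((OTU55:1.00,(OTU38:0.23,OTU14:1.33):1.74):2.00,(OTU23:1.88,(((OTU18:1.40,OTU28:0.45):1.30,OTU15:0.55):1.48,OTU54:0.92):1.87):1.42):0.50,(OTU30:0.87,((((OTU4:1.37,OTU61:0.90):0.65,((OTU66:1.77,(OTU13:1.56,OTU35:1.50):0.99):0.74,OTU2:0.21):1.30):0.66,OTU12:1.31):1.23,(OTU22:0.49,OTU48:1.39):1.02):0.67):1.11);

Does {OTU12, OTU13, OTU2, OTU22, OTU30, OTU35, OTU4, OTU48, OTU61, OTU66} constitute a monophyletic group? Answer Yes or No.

Yes

The most recent common ancestor of these taxa subtends (OTU30,((((OTU4,OTU61),((OTU66,(OTU13,OTU35)),OTU2)),OTU12),(OTU22,OTU48))).
That clade has exactly 10 tips — every listed taxon and nothing else — so the group is monophyletic.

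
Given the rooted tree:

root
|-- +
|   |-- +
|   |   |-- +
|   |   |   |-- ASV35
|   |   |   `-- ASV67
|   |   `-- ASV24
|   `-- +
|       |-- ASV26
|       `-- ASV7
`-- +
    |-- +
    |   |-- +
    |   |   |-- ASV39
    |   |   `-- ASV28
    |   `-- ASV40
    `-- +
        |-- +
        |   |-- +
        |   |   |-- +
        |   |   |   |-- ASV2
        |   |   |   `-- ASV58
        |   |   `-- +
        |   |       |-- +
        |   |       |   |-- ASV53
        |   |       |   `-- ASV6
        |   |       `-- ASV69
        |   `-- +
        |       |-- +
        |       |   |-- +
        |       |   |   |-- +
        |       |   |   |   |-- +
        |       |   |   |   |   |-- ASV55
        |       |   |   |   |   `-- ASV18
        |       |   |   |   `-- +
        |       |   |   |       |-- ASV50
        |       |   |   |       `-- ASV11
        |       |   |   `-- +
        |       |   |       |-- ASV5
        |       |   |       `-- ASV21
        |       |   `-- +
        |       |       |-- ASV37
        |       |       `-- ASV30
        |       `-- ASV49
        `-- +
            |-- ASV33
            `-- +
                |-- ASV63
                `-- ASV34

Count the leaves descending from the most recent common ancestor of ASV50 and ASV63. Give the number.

17

The MRCA of ASV50 and ASV63 is the node subtending ((((ASV2,ASV58),((ASV53,ASV6),ASV69)),(((((ASV55,ASV18),(ASV50,ASV11)),(ASV5,ASV21)),(ASV37,ASV30)),ASV49)),(ASV33,(ASV63,ASV34))).
That clade contains 17 terminal taxa: ASV11, ASV18, ASV2, ASV21, ASV30, ASV33, ASV34, ASV37, ASV49, ASV5, ASV50, ASV53, ASV55, ASV58, ASV6, ASV63, ASV69.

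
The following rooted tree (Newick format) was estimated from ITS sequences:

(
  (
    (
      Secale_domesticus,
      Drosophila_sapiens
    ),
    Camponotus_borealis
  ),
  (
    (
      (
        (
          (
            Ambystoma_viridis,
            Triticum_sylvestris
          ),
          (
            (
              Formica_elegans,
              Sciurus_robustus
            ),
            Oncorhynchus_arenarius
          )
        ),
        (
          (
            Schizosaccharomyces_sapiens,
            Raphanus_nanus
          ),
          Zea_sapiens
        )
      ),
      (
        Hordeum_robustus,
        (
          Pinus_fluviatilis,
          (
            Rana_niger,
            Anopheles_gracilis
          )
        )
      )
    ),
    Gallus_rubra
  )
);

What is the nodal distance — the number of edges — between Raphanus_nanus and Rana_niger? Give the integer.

8

The MRCA of Raphanus_nanus and Rana_niger is the node subtending ((((Ambystoma_viridis,Triticum_sylvestris),((Formica_elegans,Sciurus_robustus),Oncorhynchus_arenarius)),((Schizosaccharomyces_sapiens,Raphanus_nanus),Zea_sapiens)),(Hordeum_robustus,(Pinus_fluviatilis,(Rana_niger,Anopheles_gracilis)))).
From Raphanus_nanus up to that node: 4 branches. From Rana_niger up to the same node: 4 branches. Total: 4 + 4 = 8.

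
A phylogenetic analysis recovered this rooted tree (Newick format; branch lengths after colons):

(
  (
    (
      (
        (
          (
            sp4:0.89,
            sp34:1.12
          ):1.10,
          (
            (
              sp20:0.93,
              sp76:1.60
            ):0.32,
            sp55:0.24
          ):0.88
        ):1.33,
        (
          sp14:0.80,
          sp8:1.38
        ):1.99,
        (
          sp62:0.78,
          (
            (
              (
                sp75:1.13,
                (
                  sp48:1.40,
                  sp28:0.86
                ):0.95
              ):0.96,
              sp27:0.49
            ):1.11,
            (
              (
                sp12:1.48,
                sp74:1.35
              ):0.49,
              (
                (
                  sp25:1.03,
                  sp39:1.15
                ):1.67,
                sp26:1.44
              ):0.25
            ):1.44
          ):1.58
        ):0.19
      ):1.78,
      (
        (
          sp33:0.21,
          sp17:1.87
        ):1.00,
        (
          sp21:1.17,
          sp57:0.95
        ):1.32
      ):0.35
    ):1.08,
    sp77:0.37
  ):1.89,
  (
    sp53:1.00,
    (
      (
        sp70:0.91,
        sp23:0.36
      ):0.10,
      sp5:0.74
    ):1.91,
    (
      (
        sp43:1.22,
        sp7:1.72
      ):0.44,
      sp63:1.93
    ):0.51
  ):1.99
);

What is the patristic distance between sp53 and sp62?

The path runs sp53 → … → MRCA → … → sp62; the MRCA is the root of the tree.
Branch lengths along that path: 1.00 + 1.99 + 1.89 + 1.08 + 1.78 + 0.19 + 0.78 = 8.71.

8.71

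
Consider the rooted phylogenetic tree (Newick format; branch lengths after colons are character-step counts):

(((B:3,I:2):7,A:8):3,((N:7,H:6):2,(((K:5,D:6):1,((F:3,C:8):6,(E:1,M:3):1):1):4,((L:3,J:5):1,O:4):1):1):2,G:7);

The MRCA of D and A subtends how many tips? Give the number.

15

The MRCA of D and A is the root, so the clade is the entire tree.
That clade contains 15 terminal taxa: A, B, C, D, E, F, G, H, I, J, K, L, M, N, O.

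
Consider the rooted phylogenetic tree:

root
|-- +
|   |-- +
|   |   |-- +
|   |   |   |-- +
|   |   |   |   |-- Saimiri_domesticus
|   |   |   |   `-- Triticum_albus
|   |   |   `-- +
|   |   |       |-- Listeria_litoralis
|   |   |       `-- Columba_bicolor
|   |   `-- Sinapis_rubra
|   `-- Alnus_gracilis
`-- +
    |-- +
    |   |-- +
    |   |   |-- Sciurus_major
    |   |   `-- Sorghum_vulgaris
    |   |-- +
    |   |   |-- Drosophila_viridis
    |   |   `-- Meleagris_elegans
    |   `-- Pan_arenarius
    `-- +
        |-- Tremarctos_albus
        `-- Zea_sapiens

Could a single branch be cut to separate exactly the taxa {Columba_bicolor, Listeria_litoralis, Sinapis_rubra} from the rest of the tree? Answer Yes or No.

The MRCA of the listed taxa subtends (((Saimiri_domesticus,Triticum_albus),(Listeria_litoralis,Columba_bicolor)),Sinapis_rubra).
That clade also contains Saimiri_domesticus, Triticum_albus, which are not in the proposed group, so the group is not monophyletic.

No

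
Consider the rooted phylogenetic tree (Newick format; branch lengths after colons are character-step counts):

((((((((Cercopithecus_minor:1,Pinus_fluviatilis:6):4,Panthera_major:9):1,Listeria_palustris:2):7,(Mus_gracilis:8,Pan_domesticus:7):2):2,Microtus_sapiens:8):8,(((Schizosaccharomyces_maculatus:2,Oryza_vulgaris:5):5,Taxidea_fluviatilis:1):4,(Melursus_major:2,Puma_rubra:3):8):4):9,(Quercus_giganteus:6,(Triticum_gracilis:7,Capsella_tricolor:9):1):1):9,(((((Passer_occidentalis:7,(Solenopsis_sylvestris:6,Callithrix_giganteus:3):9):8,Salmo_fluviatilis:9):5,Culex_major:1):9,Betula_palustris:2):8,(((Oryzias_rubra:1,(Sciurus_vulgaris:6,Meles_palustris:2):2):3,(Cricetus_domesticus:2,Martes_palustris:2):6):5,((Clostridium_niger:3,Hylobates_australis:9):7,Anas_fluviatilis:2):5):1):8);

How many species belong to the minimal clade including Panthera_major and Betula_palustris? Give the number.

29

The MRCA of Panthera_major and Betula_palustris is the root, so the clade is the entire tree.
That clade contains 29 terminal taxa: Anas_fluviatilis, Betula_palustris, Callithrix_giganteus, Capsella_tricolor, Cercopithecus_minor, Clostridium_niger, Cricetus_domesticus, Culex_major, Hylobates_australis, Listeria_palustris, Martes_palustris, Meles_palustris, Melursus_major, Microtus_sapiens, Mus_gracilis, Oryza_vulgaris, Oryzias_rubra, Pan_domesticus, Panthera_major, Passer_occidentalis, Pinus_fluviatilis, Puma_rubra, Quercus_giganteus, Salmo_fluviatilis, Schizosaccharomyces_maculatus, Sciurus_vulgaris, Solenopsis_sylvestris, Taxidea_fluviatilis, Triticum_gracilis.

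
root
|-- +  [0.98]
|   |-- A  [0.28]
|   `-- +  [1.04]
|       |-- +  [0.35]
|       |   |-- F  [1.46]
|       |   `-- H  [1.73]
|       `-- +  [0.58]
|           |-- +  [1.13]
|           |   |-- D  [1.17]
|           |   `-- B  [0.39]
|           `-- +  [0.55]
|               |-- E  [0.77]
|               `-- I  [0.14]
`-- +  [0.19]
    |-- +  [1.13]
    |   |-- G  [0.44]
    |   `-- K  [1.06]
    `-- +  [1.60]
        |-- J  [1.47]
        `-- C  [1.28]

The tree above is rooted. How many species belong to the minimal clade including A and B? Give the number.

The MRCA of A and B is the node subtending (A,((F,H),((D,B),(E,I)))).
That clade contains 7 terminal taxa: A, B, D, E, F, H, I.

7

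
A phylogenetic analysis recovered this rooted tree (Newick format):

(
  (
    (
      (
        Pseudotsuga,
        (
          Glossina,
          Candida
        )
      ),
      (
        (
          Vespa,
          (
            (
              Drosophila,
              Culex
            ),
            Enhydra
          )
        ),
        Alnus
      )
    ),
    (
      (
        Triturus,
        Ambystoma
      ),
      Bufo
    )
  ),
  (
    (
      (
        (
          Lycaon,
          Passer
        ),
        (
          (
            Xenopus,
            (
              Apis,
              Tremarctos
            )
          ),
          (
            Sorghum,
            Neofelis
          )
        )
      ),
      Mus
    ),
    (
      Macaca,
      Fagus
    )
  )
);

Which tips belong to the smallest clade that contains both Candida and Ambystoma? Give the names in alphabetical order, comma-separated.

Alnus, Ambystoma, Bufo, Candida, Culex, Drosophila, Enhydra, Glossina, Pseudotsuga, Triturus, Vespa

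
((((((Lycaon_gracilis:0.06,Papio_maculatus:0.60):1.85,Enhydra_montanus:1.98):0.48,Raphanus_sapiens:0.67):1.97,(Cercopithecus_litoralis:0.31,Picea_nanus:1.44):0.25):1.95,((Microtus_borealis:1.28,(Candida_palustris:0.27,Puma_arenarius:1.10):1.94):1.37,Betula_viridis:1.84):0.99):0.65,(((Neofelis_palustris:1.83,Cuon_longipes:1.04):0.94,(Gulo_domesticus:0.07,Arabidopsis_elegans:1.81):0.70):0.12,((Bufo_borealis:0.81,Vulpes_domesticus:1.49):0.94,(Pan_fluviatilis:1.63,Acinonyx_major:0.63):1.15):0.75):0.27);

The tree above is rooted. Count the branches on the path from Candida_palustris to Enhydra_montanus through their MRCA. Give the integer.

The MRCA of Candida_palustris and Enhydra_montanus is the node subtending (((((Lycaon_gracilis,Papio_maculatus),Enhydra_montanus),Raphanus_sapiens),(Cercopithecus_litoralis,Picea_nanus)),((Microtus_borealis,(Candida_palustris,Puma_arenarius)),Betula_viridis)).
From Candida_palustris up to that node: 4 branches. From Enhydra_montanus up to the same node: 4 branches. Total: 4 + 4 = 8.

8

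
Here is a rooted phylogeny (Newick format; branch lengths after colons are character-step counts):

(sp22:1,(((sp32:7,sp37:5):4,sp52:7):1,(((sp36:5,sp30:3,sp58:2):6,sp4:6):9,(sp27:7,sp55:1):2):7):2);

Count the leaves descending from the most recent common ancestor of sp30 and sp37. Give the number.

9

The MRCA of sp30 and sp37 is the node subtending (((sp32,sp37),sp52),(((sp36,sp30,sp58),sp4),(sp27,sp55))).
That clade contains 9 terminal taxa: sp27, sp30, sp32, sp36, sp37, sp4, sp52, sp55, sp58.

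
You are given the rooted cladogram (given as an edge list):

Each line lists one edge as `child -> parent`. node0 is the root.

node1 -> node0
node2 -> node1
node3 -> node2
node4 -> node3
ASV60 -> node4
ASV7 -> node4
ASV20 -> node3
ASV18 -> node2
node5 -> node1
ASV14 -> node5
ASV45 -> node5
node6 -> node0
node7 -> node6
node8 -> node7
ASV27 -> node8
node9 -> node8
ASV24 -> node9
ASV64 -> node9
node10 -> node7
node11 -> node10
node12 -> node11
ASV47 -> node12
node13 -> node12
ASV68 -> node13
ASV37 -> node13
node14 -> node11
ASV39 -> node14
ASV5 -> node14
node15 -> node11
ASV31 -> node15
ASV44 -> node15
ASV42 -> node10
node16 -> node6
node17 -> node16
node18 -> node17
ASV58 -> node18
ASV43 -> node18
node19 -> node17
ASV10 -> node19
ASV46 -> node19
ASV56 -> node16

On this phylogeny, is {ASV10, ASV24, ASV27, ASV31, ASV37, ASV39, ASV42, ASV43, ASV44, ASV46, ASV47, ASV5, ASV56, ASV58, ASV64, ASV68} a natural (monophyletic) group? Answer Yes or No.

Yes

The most recent common ancestor of these taxa subtends (((ASV27,(ASV24,ASV64)),(((ASV47,(ASV68,ASV37)),(ASV39,ASV5),(ASV31,ASV44)),ASV42)),(((ASV58,ASV43),(ASV10,ASV46)),ASV56)).
That clade has exactly 16 tips — every listed taxon and nothing else — so the group is monophyletic.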